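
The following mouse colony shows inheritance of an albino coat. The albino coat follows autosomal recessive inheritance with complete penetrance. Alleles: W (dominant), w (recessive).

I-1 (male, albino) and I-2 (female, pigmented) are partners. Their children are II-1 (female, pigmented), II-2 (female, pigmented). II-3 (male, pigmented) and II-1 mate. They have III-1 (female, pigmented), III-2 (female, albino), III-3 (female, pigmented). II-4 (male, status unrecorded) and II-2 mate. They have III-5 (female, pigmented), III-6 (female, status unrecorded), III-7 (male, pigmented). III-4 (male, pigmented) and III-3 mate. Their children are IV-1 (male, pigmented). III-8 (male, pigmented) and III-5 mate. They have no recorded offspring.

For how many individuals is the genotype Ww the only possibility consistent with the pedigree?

Obligate heterozygotes: II-1 is pigmented so carries W and received w from I-1 (ww), so II-1 is Ww; II-2 is pigmented so carries W and received w from I-1 (ww), so II-2 is Ww; II-3 is pigmented so carries W and passed w to III-2 (ww), so II-3 is Ww.
Every other individual is either homozygous by phenotype or has at least one consistent homozygous assignment, so the count is 3.

3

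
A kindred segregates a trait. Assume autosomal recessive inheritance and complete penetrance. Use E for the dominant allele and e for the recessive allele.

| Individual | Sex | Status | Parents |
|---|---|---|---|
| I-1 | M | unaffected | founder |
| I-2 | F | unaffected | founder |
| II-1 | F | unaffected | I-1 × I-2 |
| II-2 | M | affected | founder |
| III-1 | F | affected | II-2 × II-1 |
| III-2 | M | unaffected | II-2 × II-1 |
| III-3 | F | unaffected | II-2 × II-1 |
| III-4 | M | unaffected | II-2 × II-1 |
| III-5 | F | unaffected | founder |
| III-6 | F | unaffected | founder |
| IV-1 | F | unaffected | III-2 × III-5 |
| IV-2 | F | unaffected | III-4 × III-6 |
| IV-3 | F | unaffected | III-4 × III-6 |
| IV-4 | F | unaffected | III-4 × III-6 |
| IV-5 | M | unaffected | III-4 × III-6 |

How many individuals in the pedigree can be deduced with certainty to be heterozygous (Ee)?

4

Obligate heterozygotes: II-1 is unaffected so carries E and passed e to III-1 (ee), so II-1 is Ee; III-2 is unaffected so carries E and received e from II-2 (ee), so III-2 is Ee; III-3 is unaffected so carries E and received e from II-2 (ee), so III-3 is Ee; III-4 is unaffected so carries E and received e from II-2 (ee), so III-4 is Ee.
Every other individual is either homozygous by phenotype or has at least one consistent homozygous assignment, so the count is 4.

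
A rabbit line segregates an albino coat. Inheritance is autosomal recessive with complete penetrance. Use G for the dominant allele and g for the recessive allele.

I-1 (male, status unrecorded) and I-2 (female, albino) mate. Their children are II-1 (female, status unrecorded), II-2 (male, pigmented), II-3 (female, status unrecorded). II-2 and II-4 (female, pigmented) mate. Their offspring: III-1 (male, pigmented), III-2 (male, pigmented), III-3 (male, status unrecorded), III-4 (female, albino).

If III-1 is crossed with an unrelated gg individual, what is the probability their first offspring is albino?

II-2 is pigmented so carries G and received g from I-2 (gg), so II-2 is Gg.
II-4 is pigmented so carries G and passed g to III-4 (gg), so II-4 is Gg.
III-1 is a pigmented offspring of II-2 (Gg) × II-4 (Gg), whose cross gives 1/4 GG : 1/2 Gg : 1/4 gg; conditioning on being pigmented, III-1 is GG with probability 1/3, Gg with probability 2/3.
Summing over parental genotype combinations, P(offspring is albino) = 2/3·1/2 = 1/3.

1/3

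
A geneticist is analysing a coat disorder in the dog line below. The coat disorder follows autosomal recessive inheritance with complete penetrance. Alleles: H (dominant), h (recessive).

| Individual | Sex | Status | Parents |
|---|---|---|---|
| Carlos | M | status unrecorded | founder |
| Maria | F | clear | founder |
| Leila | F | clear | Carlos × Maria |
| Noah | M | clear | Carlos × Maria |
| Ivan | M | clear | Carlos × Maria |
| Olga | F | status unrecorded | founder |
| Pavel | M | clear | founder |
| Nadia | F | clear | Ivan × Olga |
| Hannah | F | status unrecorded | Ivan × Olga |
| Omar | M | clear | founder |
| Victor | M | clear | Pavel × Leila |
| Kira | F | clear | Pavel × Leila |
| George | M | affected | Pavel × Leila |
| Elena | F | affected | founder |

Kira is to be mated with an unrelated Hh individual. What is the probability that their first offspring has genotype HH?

Pavel is clear so carries H and passed h to George (hh), so Pavel is Hh.
Leila is clear so carries H and passed h to George (hh), so Leila is Hh.
Kira is a clear offspring of Pavel (Hh) × Leila (Hh), whose cross gives 1/4 HH : 1/2 Hh : 1/4 hh; conditioning on being clear, Kira is HH with probability 1/3, Hh with probability 2/3.
Summing over parental genotype combinations, P(offspring has genotype HH) = 1/3·1/2 + 2/3·1/4 = 1/3.

1/3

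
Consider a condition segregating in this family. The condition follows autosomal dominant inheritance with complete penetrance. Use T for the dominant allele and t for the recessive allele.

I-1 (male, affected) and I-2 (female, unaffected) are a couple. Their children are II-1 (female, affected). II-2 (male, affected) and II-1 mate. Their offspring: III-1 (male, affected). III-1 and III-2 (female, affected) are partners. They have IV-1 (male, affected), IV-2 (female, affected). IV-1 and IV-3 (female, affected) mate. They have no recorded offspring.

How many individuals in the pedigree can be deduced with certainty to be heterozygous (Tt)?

1

Obligate heterozygotes: II-1 is affected so carries T and received t from I-2 (tt), so II-1 is Tt.
Every other individual is either homozygous by phenotype or has at least one consistent homozygous assignment, so the count is 1.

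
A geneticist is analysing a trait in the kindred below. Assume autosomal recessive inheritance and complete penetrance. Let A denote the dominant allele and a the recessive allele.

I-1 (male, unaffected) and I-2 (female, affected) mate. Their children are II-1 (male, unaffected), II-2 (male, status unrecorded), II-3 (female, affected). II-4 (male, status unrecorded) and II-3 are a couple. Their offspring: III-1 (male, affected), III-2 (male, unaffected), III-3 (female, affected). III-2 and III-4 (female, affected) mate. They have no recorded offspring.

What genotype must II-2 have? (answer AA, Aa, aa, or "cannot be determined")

cannot be determined

II-2's phenotype is unrecorded, and no parent or child forces a single allele at both positions; consistent genotype assignments exist with II-2 as Aa or aa.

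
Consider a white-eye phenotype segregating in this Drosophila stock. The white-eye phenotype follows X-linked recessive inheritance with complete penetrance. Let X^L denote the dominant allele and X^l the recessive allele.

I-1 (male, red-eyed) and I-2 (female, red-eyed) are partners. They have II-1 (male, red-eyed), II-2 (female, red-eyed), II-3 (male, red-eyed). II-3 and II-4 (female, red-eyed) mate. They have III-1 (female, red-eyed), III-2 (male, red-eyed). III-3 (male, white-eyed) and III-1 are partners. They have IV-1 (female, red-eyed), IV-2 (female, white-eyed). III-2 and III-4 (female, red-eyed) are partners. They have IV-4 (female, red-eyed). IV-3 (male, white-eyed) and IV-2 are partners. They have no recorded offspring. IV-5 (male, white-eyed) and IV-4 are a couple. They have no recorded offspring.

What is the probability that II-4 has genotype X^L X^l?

II-4 is red-eyed so carries L and passed l to III-1 (X^L X^l, whose L came from II-3), so II-4 is X^L X^l, giving P(X^L X^l) = 1.

1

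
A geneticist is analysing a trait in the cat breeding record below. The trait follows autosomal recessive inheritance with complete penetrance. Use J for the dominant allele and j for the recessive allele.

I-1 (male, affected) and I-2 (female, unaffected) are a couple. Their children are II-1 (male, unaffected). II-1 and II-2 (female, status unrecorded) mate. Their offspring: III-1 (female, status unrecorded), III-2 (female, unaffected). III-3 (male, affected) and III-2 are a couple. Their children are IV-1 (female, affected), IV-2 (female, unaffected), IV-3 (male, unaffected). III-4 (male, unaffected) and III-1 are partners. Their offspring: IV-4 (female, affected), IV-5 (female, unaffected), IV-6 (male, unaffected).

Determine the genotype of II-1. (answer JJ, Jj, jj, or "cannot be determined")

Jj

From phenotype alone, II-1 is JJ or Jj.
II-1 is unaffected so carries J and received j from I-1 (jj), so II-1 is Jj.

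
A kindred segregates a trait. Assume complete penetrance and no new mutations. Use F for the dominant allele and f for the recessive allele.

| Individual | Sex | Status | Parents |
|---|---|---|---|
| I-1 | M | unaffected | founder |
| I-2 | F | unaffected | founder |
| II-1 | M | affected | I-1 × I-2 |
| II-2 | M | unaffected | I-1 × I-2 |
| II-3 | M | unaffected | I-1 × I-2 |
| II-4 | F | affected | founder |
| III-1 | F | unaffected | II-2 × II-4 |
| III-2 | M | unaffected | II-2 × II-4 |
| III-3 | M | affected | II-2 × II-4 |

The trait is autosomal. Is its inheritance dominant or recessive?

recessive

I-1 and I-2 are both unaffected yet have an affected child II-1. Under dominance, an affected child requires at least one affected parent, so the trait cannot be dominant.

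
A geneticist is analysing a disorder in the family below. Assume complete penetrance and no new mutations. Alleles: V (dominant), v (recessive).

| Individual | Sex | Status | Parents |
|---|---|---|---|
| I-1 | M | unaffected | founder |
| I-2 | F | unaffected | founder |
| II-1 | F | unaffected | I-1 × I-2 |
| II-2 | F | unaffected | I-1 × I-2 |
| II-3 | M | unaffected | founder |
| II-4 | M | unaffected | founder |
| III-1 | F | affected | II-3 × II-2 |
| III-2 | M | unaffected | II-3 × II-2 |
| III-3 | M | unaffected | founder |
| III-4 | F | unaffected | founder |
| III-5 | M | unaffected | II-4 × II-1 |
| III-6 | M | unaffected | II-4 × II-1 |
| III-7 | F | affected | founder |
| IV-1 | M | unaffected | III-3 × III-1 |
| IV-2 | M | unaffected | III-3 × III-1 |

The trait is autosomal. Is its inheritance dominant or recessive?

II-3 and II-2 are both unaffected yet have an affected child III-1. Under dominance, an affected child requires at least one affected parent, so the trait cannot be dominant.

recessive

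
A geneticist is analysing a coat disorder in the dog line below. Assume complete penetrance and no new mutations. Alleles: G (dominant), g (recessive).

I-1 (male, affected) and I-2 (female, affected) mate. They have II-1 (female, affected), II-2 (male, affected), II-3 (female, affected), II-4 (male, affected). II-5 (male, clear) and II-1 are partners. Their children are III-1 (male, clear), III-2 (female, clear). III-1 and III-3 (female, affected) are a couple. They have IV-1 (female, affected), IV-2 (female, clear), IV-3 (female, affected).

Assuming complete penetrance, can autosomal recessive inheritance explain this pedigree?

A consistent assignment under autosomal recessive exists: I-1 gg, I-2 gg, II-1 gg, II-2 gg, II-3 gg, II-4 gg, II-5 GG, III-1 Gg, III-2 Gg, III-3 gg, IV-1 gg, IV-2 Gg, IV-3 gg.
In this assignment every recorded phenotype matches its genotype and every non-founder's genotype is obtainable from its parents' genotypes, so the pedigree is consistent.

Yes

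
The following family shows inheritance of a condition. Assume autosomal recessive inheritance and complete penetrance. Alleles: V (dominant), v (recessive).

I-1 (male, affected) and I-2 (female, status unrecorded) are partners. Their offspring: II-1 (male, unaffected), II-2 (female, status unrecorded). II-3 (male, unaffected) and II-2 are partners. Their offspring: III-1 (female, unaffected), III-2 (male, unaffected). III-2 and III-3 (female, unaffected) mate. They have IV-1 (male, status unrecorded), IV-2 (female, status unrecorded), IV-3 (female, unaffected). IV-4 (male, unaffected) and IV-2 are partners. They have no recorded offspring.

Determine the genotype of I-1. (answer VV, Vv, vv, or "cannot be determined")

I-1 is affected, so I-1 is vv.

vv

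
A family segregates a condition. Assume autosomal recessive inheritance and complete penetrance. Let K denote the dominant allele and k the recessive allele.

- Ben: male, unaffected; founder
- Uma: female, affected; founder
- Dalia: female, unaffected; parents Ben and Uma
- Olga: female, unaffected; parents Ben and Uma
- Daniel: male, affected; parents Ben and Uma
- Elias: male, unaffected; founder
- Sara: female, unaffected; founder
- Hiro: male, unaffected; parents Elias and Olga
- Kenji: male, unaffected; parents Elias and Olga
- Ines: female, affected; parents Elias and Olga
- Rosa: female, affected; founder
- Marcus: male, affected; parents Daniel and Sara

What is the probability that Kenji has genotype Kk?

2/3

Elias is unaffected so carries K and passed k to Ines (kk), so Elias is Kk.
Olga is unaffected so carries K and received k from Uma (kk), so Olga is Kk.
Their cross gives offspring ratios 1/4 KK : 1/2 Kk : 1/4 kk. Conditioning on Kenji being unaffected, P(Kk) = 1/2 / 3/4 = 2/3.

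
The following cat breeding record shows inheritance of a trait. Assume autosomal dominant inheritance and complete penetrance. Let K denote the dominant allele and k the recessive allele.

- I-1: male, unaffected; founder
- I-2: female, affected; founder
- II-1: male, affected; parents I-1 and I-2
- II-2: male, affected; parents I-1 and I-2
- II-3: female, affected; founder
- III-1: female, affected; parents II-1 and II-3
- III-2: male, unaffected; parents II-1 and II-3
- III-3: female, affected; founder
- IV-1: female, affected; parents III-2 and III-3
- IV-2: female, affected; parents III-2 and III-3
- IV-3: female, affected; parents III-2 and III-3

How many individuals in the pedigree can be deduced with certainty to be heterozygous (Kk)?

6

Obligate heterozygotes: II-1 is affected so carries K and received k from I-1 (kk), so II-1 is Kk; II-2 is affected so carries K and received k from I-1 (kk), so II-2 is Kk; II-3 is affected so carries K and passed k to III-2 (kk), so II-3 is Kk; IV-1 is affected so carries K and received k from III-2 (kk), so IV-1 is Kk; IV-2 is affected so carries K and received k from III-2 (kk), so IV-2 is Kk; IV-3 is affected so carries K and received k from III-2 (kk), so IV-3 is Kk.
Every other individual is either homozygous by phenotype or has at least one consistent homozygous assignment, so the count is 6.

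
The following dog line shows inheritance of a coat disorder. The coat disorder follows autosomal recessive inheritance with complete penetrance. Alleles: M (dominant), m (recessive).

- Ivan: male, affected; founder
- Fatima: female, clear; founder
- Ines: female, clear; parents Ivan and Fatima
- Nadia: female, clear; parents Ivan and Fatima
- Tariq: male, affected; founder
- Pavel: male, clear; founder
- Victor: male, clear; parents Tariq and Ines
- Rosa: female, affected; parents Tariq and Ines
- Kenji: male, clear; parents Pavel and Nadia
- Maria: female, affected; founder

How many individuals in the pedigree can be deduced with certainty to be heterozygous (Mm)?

3

Obligate heterozygotes: Ines is clear so carries M and received m from Ivan (mm), so Ines is Mm; Nadia is clear so carries M and received m from Ivan (mm), so Nadia is Mm; Victor is clear so carries M and received m from Tariq (mm), so Victor is Mm.
Every other individual is either homozygous by phenotype or has at least one consistent homozygous assignment, so the count is 3.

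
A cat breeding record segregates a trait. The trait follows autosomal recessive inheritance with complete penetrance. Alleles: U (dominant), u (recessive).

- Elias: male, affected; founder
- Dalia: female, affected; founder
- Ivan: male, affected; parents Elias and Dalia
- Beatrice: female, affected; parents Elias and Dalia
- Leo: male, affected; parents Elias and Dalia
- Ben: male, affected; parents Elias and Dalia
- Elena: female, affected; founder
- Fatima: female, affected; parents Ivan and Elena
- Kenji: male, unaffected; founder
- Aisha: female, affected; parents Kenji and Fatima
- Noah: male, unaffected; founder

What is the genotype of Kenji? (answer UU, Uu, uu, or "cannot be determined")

From phenotype alone, Kenji is UU or Uu.
Kenji is unaffected so carries U and passed u to Aisha (uu), so Kenji is Uu.

Uu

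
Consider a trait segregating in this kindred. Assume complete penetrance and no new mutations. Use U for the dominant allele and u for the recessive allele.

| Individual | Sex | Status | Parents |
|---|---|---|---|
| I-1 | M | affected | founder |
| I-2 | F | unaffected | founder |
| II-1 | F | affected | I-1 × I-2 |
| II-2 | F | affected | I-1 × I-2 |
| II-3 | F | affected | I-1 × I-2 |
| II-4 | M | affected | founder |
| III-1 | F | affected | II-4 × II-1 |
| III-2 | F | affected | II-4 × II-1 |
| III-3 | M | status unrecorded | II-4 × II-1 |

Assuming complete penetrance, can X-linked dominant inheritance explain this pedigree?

Yes

A consistent assignment under X-linked dominant exists: I-1 X^U Y, I-2 X^u X^u, II-1 X^U X^u, II-2 X^U X^u, II-3 X^U X^u, II-4 X^U Y, III-1 X^U X^U, III-2 X^U X^U, III-3 X^U Y.
In this assignment every recorded phenotype matches its genotype and every non-founder's genotype is obtainable from its parents' genotypes, so the pedigree is consistent.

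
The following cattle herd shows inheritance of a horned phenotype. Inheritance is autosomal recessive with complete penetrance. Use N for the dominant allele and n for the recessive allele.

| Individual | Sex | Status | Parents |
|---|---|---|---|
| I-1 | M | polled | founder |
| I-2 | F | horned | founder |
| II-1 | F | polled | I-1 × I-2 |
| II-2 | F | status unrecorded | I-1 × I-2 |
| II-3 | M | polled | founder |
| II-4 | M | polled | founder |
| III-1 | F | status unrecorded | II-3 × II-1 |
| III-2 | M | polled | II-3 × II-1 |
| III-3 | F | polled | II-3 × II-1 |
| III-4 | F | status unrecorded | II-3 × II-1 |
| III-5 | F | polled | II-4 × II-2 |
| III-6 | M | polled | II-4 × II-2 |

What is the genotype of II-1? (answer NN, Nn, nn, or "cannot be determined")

Nn

From phenotype alone, II-1 is NN or Nn.
II-1 is polled so carries N and received n from I-2 (nn), so II-1 is Nn.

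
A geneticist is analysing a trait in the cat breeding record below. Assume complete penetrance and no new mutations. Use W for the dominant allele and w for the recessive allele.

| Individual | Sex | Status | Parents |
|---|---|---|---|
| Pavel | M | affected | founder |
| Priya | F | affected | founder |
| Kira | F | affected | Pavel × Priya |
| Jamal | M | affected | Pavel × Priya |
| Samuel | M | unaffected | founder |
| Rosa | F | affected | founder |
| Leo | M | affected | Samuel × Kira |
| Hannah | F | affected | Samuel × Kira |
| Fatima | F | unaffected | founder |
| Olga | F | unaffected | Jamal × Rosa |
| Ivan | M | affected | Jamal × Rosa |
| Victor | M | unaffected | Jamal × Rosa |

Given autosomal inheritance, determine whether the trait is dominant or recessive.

Jamal and Rosa are both affected yet have an unaffected child Olga. Under a recessive model two affected parents are homozygous and every child would be affected, so the trait cannot be recessive.

dominant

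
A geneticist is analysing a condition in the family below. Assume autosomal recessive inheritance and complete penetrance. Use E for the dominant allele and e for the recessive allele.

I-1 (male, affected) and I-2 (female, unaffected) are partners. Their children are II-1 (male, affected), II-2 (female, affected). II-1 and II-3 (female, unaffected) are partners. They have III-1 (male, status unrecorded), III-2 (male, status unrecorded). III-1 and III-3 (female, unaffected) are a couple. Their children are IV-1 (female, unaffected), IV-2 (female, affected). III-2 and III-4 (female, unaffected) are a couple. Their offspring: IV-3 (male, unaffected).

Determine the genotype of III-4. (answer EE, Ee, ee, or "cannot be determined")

cannot be determined

III-4's phenotype allows EE or Ee, and no parent or child forces a single allele at both positions; consistent genotype assignments exist with III-4 as EE or Ee.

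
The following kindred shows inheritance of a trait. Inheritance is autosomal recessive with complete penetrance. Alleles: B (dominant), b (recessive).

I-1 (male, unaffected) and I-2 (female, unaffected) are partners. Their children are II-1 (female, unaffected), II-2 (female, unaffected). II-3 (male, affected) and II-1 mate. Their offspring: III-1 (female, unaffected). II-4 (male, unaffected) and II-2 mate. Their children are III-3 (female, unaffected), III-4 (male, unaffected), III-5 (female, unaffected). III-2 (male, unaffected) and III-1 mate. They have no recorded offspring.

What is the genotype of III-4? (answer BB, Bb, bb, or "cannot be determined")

cannot be determined

III-4's phenotype allows BB or Bb, and no parent or child forces a single allele at both positions; consistent genotype assignments exist with III-4 as BB or Bb.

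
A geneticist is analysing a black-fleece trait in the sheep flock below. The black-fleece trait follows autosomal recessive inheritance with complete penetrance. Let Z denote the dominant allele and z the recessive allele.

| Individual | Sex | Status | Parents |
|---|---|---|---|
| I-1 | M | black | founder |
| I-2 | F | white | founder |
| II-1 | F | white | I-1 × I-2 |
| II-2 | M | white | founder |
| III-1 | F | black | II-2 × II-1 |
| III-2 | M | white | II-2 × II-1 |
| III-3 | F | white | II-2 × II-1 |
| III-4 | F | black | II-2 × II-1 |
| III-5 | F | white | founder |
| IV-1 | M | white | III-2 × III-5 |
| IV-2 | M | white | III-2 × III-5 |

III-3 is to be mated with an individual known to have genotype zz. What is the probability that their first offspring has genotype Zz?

II-2 is white so carries Z and passed z to III-1 (zz), so II-2 is Zz.
II-1 is white so carries Z and received z from I-1 (zz), so II-1 is Zz.
III-3 is a white offspring of II-2 (Zz) × II-1 (Zz), whose cross gives 1/4 ZZ : 1/2 Zz : 1/4 zz; conditioning on being white, III-3 is ZZ with probability 1/3, Zz with probability 2/3.
Summing over parental genotype combinations, P(offspring has genotype Zz) = 1/3·1 + 2/3·1/2 = 2/3.

2/3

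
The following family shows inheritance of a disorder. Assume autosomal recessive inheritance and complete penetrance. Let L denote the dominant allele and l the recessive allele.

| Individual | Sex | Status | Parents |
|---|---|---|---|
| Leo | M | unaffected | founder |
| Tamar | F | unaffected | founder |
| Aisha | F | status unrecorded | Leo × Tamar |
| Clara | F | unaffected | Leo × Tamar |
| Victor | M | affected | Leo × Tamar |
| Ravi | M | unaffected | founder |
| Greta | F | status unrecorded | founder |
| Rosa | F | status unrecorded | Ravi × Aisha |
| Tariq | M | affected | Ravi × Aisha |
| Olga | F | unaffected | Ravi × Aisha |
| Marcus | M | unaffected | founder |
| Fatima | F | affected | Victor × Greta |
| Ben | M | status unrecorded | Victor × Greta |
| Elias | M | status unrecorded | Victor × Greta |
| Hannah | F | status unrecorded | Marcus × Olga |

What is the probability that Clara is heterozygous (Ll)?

2/3

Leo is unaffected so carries L and passed l to Victor (ll), so Leo is Ll.
Tamar is unaffected so carries L and passed l to Victor (ll), so Tamar is Ll.
Their cross gives offspring ratios 1/4 LL : 1/2 Ll : 1/4 ll. Conditioning on Clara being unaffected, P(Ll) = 1/2 / 3/4 = 2/3.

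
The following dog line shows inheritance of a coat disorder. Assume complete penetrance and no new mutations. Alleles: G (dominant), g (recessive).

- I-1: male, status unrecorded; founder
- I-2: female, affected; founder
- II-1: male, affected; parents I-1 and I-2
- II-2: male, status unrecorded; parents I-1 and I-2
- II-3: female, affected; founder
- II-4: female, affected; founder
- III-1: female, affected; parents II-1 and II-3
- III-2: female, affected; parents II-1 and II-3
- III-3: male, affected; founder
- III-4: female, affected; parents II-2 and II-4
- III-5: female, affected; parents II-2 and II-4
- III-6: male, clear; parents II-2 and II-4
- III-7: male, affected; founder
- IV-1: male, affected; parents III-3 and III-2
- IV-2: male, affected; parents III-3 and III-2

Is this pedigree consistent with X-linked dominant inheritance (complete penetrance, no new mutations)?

Yes

A consistent assignment under X-linked dominant exists: I-1 X^G Y, I-2 X^G X^G, II-1 X^G Y, II-2 X^G Y, II-3 X^G X^G, II-4 X^G X^g, III-1 X^G X^G, III-2 X^G X^G, III-3 X^G Y, III-4 X^G X^G, III-5 X^G X^G, III-6 X^g Y, III-7 X^G Y, IV-1 X^G Y, IV-2 X^G Y.
In this assignment every recorded phenotype matches its genotype and every non-founder's genotype is obtainable from its parents' genotypes, so the pedigree is consistent.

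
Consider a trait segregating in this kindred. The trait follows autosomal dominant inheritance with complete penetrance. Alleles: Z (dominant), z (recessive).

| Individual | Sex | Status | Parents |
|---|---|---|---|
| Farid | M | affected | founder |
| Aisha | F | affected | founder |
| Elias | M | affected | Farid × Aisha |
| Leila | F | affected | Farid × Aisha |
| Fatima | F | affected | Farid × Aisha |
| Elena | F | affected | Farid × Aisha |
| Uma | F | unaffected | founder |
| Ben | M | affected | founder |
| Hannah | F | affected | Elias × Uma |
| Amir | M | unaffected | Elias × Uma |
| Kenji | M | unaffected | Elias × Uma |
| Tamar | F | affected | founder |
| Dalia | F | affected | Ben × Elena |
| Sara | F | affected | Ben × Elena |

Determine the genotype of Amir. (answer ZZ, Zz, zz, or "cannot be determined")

zz

Amir is unaffected, so Amir is zz.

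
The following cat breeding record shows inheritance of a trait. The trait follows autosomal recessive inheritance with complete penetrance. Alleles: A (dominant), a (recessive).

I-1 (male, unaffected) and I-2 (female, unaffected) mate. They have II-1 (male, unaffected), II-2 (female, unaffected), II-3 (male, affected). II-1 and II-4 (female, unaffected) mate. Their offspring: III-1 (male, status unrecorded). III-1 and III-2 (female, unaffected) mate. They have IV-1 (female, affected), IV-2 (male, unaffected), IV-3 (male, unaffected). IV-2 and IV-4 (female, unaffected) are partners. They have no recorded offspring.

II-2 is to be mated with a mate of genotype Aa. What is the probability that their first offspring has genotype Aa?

I-1 is unaffected so carries A and passed a to II-3 (aa), so I-1 is Aa.
I-2 is unaffected so carries A and passed a to II-3 (aa), so I-2 is Aa.
II-2 is an unaffected offspring of I-1 (Aa) × I-2 (Aa), whose cross gives 1/4 AA : 1/2 Aa : 1/4 aa; conditioning on being unaffected, II-2 is AA with probability 1/3, Aa with probability 2/3.
Summing over parental genotype combinations, P(offspring has genotype Aa) = 1/3·1/2 + 2/3·1/2 = 1/2.

1/2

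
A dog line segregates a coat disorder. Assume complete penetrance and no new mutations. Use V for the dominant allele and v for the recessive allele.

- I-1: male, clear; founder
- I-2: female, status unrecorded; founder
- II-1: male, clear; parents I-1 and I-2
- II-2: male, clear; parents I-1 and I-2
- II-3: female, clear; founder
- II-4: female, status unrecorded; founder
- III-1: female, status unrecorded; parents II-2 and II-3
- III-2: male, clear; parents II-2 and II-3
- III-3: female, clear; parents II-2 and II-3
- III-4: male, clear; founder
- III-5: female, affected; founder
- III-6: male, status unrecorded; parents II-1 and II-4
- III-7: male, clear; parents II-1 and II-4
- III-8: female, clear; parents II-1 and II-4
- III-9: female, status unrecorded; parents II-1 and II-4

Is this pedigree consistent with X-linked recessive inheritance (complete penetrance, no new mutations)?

A consistent assignment under X-linked recessive exists: I-1 X^V Y, I-2 X^V X^V, II-1 X^V Y, II-2 X^V Y, II-3 X^V X^V, II-4 X^V X^V, III-1 X^V X^V, III-2 X^V Y, III-3 X^V X^V, III-4 X^V Y, III-5 X^v X^v, III-6 X^V Y, III-7 X^V Y, III-8 X^V X^V, III-9 X^V X^V.
In this assignment every recorded phenotype matches its genotype and every non-founder's genotype is obtainable from its parents' genotypes, so the pedigree is consistent.

Yes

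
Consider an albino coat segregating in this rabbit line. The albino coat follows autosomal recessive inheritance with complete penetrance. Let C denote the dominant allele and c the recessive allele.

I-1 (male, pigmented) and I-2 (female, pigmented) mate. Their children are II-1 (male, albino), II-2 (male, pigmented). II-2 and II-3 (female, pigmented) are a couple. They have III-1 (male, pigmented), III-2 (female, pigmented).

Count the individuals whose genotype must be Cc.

Obligate heterozygotes: I-1 is pigmented so carries C and passed c to II-1 (cc), so I-1 is Cc; I-2 is pigmented so carries C and passed c to II-1 (cc), so I-2 is Cc.
Every other individual is either homozygous by phenotype or has at least one consistent homozygous assignment, so the count is 2.

2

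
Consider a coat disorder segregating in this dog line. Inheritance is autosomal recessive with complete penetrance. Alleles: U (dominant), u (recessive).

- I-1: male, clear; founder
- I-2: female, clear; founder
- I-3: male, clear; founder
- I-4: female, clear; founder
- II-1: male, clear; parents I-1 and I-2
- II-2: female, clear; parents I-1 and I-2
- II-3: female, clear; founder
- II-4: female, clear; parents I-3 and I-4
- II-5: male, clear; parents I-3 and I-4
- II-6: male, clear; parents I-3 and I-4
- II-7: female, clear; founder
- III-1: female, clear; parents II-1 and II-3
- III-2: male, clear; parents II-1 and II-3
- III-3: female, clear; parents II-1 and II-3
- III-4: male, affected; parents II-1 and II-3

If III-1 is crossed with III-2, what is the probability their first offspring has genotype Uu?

II-1 is clear so carries U and passed u to III-4 (uu), so II-1 is Uu.
II-3 is clear so carries U and passed u to III-4 (uu), so II-3 is Uu.
III-1 is a clear offspring of II-1 (Uu) × II-3 (Uu), whose cross gives 1/4 UU : 1/2 Uu : 1/4 uu; conditioning on being clear, III-1 is UU with probability 1/3, Uu with probability 2/3.
III-2 is a clear offspring of II-1 (Uu) × II-3 (Uu), whose cross gives 1/4 UU : 1/2 Uu : 1/4 uu; conditioning on being clear, III-2 is UU with probability 1/3, Uu with probability 2/3.
Summing over parental genotype combinations, P(offspring has genotype Uu) = 2/9·1/2 + 2/9·1/2 + 4/9·1/2 = 4/9.

4/9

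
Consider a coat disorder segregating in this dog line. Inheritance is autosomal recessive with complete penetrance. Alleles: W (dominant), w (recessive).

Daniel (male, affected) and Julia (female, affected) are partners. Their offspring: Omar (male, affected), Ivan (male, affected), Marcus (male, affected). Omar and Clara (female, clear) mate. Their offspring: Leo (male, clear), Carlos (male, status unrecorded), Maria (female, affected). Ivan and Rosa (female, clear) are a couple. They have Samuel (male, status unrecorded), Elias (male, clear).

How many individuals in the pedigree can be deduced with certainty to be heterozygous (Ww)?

Obligate heterozygotes: Clara is clear so carries W and passed w to Maria (ww), so Clara is Ww; Leo is clear so carries W and received w from Omar (ww), so Leo is Ww; Elias is clear so carries W and received w from Ivan (ww), so Elias is Ww.
Every other individual is either homozygous by phenotype or has at least one consistent homozygous assignment, so the count is 3.

3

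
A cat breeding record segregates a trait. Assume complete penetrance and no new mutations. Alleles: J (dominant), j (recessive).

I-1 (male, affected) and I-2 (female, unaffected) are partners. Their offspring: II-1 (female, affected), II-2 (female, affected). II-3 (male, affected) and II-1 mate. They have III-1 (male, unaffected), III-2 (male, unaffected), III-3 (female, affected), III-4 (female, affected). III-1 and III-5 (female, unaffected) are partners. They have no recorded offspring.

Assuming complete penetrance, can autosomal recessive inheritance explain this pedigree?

No

Under autosomal recessive, III-1 (unaffected, male) cannot arise from II-3 (affected) × II-1 (affected).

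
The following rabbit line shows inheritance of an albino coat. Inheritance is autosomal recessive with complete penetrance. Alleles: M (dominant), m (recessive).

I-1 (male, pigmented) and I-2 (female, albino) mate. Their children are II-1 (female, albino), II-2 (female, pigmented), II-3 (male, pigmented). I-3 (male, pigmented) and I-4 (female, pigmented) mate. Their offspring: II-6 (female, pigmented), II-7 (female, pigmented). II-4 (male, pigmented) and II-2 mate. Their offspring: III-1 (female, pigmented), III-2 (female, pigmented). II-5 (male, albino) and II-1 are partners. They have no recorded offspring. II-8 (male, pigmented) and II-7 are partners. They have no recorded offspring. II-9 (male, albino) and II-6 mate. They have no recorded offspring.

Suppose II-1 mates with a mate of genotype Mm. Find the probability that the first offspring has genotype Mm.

II-1 is albino, so II-1 is mm.
The cross gives 1/2 Mm : 1/2 mm, so P(offspring has genotype Mm) = 1/2.

1/2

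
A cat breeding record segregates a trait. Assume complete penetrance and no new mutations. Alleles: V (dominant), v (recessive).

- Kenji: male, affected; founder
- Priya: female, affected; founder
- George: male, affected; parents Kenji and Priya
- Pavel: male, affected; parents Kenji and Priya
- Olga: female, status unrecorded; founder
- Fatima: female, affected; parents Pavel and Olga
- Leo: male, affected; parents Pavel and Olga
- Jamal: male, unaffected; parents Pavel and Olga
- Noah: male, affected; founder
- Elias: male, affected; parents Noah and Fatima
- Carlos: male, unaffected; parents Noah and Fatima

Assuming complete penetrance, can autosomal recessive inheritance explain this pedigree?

Under autosomal recessive, Carlos (unaffected, male) cannot arise from Noah (affected) × Fatima (affected).

No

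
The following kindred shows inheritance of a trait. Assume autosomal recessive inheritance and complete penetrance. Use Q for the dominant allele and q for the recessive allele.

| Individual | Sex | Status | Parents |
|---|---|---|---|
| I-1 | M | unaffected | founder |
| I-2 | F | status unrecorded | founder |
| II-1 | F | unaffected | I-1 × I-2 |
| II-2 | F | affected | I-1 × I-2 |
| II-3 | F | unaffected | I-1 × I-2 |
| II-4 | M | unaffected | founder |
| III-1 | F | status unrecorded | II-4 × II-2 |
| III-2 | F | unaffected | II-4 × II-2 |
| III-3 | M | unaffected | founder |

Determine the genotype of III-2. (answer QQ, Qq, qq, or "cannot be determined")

From phenotype alone, III-2 is QQ or Qq.
III-2 is unaffected so carries Q and received q from II-2 (qq), so III-2 is Qq.

Qq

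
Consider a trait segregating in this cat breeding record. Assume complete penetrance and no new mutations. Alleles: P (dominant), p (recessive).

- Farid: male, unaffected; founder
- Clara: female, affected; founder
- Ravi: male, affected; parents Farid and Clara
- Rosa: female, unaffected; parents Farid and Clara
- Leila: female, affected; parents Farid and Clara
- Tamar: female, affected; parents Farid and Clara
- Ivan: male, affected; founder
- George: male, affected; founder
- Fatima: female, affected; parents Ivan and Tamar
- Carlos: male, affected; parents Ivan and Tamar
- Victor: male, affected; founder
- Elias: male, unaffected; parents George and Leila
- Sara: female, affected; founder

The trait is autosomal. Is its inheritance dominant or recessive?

George and Leila are both affected yet have an unaffected child Elias. Under a recessive model two affected parents are homozygous and every child would be affected, so the trait cannot be recessive.

dominant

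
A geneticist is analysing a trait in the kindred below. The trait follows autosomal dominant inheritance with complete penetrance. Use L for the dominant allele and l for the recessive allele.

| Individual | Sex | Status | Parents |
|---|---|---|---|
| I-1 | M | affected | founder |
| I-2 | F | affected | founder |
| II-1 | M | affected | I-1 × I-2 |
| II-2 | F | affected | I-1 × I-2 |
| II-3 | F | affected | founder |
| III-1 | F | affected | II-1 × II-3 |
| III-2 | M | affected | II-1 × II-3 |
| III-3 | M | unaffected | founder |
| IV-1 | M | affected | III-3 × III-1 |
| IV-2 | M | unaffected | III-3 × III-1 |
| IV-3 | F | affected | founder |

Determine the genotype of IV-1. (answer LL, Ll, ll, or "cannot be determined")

Ll

From phenotype alone, IV-1 is LL or Ll.
IV-1 is affected so carries L and received l from III-3 (ll), so IV-1 is Ll.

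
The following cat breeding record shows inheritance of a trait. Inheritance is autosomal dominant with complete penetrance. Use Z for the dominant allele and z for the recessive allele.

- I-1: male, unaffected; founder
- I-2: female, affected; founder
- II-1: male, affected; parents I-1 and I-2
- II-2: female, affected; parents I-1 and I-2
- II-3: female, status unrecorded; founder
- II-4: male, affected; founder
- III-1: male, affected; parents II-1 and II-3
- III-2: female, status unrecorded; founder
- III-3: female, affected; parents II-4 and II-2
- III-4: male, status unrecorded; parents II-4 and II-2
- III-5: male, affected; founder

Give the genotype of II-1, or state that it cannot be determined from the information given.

Zz

From phenotype alone, II-1 is ZZ or Zz.
II-1 is affected so carries Z and received z from I-1 (zz), so II-1 is Zz.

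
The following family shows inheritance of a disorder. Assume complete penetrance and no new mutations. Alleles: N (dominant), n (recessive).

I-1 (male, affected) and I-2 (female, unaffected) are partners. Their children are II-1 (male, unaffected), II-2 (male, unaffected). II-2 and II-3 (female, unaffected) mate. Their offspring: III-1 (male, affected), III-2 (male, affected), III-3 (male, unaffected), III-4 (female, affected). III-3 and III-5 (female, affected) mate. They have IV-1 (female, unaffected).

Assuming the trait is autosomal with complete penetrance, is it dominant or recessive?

II-2 and II-3 are both unaffected yet have an affected child III-1. Under dominance, an affected child requires at least one affected parent, so the trait cannot be dominant.

recessive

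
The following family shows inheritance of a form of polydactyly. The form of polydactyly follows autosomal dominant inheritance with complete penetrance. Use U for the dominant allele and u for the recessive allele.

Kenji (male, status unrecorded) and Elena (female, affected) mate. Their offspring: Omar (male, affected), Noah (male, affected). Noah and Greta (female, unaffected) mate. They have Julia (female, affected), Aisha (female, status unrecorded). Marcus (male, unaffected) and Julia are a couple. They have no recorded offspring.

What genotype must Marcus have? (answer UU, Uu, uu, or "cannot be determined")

Marcus is unaffected, so Marcus is uu.

uu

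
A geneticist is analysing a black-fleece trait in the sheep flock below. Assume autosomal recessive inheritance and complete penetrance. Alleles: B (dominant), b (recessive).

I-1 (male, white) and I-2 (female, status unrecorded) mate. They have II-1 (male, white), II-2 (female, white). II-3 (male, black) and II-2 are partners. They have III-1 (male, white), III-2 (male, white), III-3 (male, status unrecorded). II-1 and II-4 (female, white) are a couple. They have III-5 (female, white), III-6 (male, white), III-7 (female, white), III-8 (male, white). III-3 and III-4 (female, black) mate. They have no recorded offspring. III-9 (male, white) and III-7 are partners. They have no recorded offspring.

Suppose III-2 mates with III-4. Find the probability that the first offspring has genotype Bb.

III-2 is white so carries B and received b from II-3 (bb), so III-2 is Bb.
III-4 is black, so III-4 is bb.
The cross gives 1/2 Bb : 1/2 bb, so P(offspring has genotype Bb) = 1/2.

1/2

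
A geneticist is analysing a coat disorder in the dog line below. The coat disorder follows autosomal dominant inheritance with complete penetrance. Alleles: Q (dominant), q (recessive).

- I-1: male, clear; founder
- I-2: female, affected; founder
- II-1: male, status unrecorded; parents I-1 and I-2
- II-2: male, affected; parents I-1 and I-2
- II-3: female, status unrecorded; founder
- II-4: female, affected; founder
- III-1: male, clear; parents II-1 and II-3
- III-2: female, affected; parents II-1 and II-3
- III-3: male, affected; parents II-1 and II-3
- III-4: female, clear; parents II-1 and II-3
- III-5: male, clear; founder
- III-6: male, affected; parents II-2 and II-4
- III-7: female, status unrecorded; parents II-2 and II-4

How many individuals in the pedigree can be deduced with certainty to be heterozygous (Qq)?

Obligate heterozygotes: II-2 is affected so carries Q and received q from I-1 (qq), so II-2 is Qq.
Every other individual is either homozygous by phenotype or has at least one consistent homozygous assignment, so the count is 1.

1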